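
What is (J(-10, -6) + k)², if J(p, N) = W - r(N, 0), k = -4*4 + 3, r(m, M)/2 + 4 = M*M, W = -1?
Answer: 36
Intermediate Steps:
r(m, M) = -8 + 2*M² (r(m, M) = -8 + 2*(M*M) = -8 + 2*M²)
k = -13 (k = -16 + 3 = -13)
J(p, N) = 7 (J(p, N) = -1 - (-8 + 2*0²) = -1 - (-8 + 2*0) = -1 - (-8 + 0) = -1 - 1*(-8) = -1 + 8 = 7)
(J(-10, -6) + k)² = (7 - 13)² = (-6)² = 36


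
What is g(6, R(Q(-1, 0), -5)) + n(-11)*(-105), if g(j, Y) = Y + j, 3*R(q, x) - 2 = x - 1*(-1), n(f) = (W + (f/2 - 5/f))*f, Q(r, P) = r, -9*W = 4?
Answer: -12671/2 ≈ -6335.5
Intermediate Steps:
W = -4/9 (W = -1/9*4 = -4/9 ≈ -0.44444)
n(f) = f*(-4/9 + f/2 - 5/f) (n(f) = (-4/9 + (f/2 - 5/f))*f = (-4/9 + f/2 - 5/f)*f = f*(-4/9 + f/2 - 5/f))
R(q, x) = 1 + x/3 (R(q, x) = 2/3 + (x - 1*(-1))/3 = 2/3 + (x + 1)/3 = 2/3 + (1 + x)/3 = 2/3 + (1/3 + x/3) = 1 + x/3)
g(6, R(Q(-1, 0), -5)) + n(-11)*(-105) = ((1 + (1/3)*(-5)) + 6) + (-5 + (1/2)*(-11)**2 - 4/9*(-11))*(-105) = ((1 - 5/3) + 6) + (-5 + (1/2)*121 + 44/9)*(-105) = (-2/3 + 6) + (-5 + 121/2 + 44/9)*(-105) = 16/3 + (1087/18)*(-105) = 16/3 - 38045/6 = -12671/2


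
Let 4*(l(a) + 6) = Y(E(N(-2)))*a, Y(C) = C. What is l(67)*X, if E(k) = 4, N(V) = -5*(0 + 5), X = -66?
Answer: -4026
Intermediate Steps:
N(V) = -25 (N(V) = -5*5 = -25)
l(a) = -6 + a (l(a) = -6 + (4*a)/4 = -6 + a)
l(67)*X = (-6 + 67)*(-66) = 61*(-66) = -4026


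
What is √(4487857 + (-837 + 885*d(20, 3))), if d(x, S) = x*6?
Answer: 2*√1148305 ≈ 2143.2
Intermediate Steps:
d(x, S) = 6*x
√(4487857 + (-837 + 885*d(20, 3))) = √(4487857 + (-837 + 885*(6*20))) = √(4487857 + (-837 + 885*120)) = √(4487857 + (-837 + 106200)) = √(4487857 + 105363) = √4593220 = 2*√1148305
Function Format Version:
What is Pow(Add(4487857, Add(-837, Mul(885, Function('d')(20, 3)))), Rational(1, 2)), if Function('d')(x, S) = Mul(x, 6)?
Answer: Mul(2, Pow(1148305, Rational(1, 2))) ≈ 2143.2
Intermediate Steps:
Function('d')(x, S) = Mul(6, x)
Pow(Add(4487857, Add(-837, Mul(885, Function('d')(20, 3)))), Rational(1, 2)) = Pow(Add(4487857, Add(-837, Mul(885, Mul(6, 20)))), Rational(1, 2)) = Pow(Add(4487857, Add(-837, Mul(885, 120))), Rational(1, 2)) = Pow(Add(4487857, Add(-837, 106200)), Rational(1, 2)) = Pow(Add(4487857, 105363), Rational(1, 2)) = Pow(4593220, Rational(1, 2)) = Mul(2, Pow(1148305, Rational(1, 2)))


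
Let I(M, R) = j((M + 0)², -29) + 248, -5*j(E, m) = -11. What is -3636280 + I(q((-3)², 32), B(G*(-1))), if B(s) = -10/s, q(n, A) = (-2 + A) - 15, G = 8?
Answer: -18180149/5 ≈ -3.6360e+6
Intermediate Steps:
q(n, A) = -17 + A
j(E, m) = 11/5 (j(E, m) = -⅕*(-11) = 11/5)
I(M, R) = 1251/5 (I(M, R) = 11/5 + 248 = 1251/5)
-3636280 + I(q((-3)², 32), B(G*(-1))) = -3636280 + 1251/5 = -18180149/5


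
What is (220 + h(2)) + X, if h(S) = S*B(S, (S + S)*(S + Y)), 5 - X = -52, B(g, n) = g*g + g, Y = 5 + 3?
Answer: 289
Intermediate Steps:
Y = 8
B(g, n) = g + g² (B(g, n) = g² + g = g + g²)
X = 57 (X = 5 - 1*(-52) = 5 + 52 = 57)
h(S) = S²*(1 + S) (h(S) = S*(S*(1 + S)) = S²*(1 + S))
(220 + h(2)) + X = (220 + 2²*(1 + 2)) + 57 = (220 + 4*3) + 57 = (220 + 12) + 57 = 232 + 57 = 289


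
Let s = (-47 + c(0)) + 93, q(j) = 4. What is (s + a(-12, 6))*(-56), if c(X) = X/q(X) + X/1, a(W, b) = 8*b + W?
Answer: -4592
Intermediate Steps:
a(W, b) = W + 8*b
c(X) = 5*X/4 (c(X) = X/4 + X/1 = X*(¼) + X*1 = X/4 + X = 5*X/4)
s = 46 (s = (-47 + (5/4)*0) + 93 = (-47 + 0) + 93 = -47 + 93 = 46)
(s + a(-12, 6))*(-56) = (46 + (-12 + 8*6))*(-56) = (46 + (-12 + 48))*(-56) = (46 + 36)*(-56) = 82*(-56) = -4592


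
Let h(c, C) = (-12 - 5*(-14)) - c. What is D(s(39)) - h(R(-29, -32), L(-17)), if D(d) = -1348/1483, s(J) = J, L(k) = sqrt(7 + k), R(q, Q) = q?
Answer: -130369/1483 ≈ -87.909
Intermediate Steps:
D(d) = -1348/1483 (D(d) = -1348*1/1483 = -1348/1483)
h(c, C) = 58 - c (h(c, C) = (-12 + 70) - c = 58 - c)
D(s(39)) - h(R(-29, -32), L(-17)) = -1348/1483 - (58 - 1*(-29)) = -1348/1483 - (58 + 29) = -1348/1483 - 1*87 = -1348/1483 - 87 = -130369/1483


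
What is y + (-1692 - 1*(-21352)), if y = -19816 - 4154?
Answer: -4310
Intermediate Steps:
y = -23970
y + (-1692 - 1*(-21352)) = -23970 + (-1692 - 1*(-21352)) = -23970 + (-1692 + 21352) = -23970 + 19660 = -4310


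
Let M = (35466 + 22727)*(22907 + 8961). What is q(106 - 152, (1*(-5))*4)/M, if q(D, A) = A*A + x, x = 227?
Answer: 627/1854494524 ≈ 3.3810e-7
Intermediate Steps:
q(D, A) = 227 + A**2 (q(D, A) = A*A + 227 = A**2 + 227 = 227 + A**2)
M = 1854494524 (M = 58193*31868 = 1854494524)
q(106 - 152, (1*(-5))*4)/M = (227 + ((1*(-5))*4)**2)/1854494524 = (227 + (-5*4)**2)*(1/1854494524) = (227 + (-20)**2)*(1/1854494524) = (227 + 400)*(1/1854494524) = 627*(1/1854494524) = 627/1854494524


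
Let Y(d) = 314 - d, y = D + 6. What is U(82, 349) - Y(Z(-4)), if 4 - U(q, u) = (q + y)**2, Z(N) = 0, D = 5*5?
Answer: -13079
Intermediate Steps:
D = 25
y = 31 (y = 25 + 6 = 31)
U(q, u) = 4 - (31 + q)**2 (U(q, u) = 4 - (q + 31)**2 = 4 - (31 + q)**2)
U(82, 349) - Y(Z(-4)) = (4 - (31 + 82)**2) - (314 - 1*0) = (4 - 1*113**2) - (314 + 0) = (4 - 1*12769) - 1*314 = (4 - 12769) - 314 = -12765 - 314 = -13079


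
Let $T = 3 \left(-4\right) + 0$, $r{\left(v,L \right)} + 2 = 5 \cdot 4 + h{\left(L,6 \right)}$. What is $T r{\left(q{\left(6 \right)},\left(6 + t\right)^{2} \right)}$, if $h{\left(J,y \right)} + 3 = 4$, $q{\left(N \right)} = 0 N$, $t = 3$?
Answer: $-228$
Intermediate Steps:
$q{\left(N \right)} = 0$
$h{\left(J,y \right)} = 1$ ($h{\left(J,y \right)} = -3 + 4 = 1$)
$r{\left(v,L \right)} = 19$ ($r{\left(v,L \right)} = -2 + \left(5 \cdot 4 + 1\right) = -2 + \left(20 + 1\right) = -2 + 21 = 19$)
$T = -12$ ($T = -12 + 0 = -12$)
$T r{\left(q{\left(6 \right)},\left(6 + t\right)^{2} \right)} = \left(-12\right) 19 = -228$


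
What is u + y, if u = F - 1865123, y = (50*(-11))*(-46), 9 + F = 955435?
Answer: -884397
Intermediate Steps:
F = 955426 (F = -9 + 955435 = 955426)
y = 25300 (y = -550*(-46) = 25300)
u = -909697 (u = 955426 - 1865123 = -909697)
u + y = -909697 + 25300 = -884397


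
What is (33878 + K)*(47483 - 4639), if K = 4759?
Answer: 1655363628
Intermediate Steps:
(33878 + K)*(47483 - 4639) = (33878 + 4759)*(47483 - 4639) = 38637*42844 = 1655363628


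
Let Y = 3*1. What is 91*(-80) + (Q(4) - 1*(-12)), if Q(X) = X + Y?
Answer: -7261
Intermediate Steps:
Y = 3
Q(X) = 3 + X (Q(X) = X + 3 = 3 + X)
91*(-80) + (Q(4) - 1*(-12)) = 91*(-80) + ((3 + 4) - 1*(-12)) = -7280 + (7 + 12) = -7280 + 19 = -7261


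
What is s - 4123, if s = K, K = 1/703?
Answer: -2898468/703 ≈ -4123.0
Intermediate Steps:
K = 1/703 ≈ 0.0014225
s = 1/703 ≈ 0.0014225
s - 4123 = 1/703 - 4123 = -2898468/703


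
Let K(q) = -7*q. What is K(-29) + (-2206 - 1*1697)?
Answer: -3700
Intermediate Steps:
K(-29) + (-2206 - 1*1697) = -7*(-29) + (-2206 - 1*1697) = 203 + (-2206 - 1697) = 203 - 3903 = -3700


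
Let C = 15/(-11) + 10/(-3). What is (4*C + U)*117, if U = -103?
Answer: -156741/11 ≈ -14249.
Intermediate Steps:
C = -155/33 (C = 15*(-1/11) + 10*(-⅓) = -15/11 - 10/3 = -155/33 ≈ -4.6970)
(4*C + U)*117 = (4*(-155/33) - 103)*117 = (-620/33 - 103)*117 = -4019/33*117 = -156741/11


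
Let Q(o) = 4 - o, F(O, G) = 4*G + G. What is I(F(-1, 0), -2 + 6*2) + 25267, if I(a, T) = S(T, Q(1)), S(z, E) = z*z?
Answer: 25367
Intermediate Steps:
F(O, G) = 5*G
S(z, E) = z**2
I(a, T) = T**2
I(F(-1, 0), -2 + 6*2) + 25267 = (-2 + 6*2)**2 + 25267 = (-2 + 12)**2 + 25267 = 10**2 + 25267 = 100 + 25267 = 25367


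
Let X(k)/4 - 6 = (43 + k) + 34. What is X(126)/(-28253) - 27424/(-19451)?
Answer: 39923644/28923637 ≈ 1.3803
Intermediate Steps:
X(k) = 332 + 4*k (X(k) = 24 + 4*((43 + k) + 34) = 24 + 4*(77 + k) = 24 + (308 + 4*k) = 332 + 4*k)
X(126)/(-28253) - 27424/(-19451) = (332 + 4*126)/(-28253) - 27424/(-19451) = (332 + 504)*(-1/28253) - 27424*(-1/19451) = 836*(-1/28253) + 27424/19451 = -44/1487 + 27424/19451 = 39923644/28923637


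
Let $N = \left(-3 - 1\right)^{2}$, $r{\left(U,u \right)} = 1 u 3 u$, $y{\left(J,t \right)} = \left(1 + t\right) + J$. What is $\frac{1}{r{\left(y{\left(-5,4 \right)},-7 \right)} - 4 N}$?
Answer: $\frac{1}{83} \approx 0.012048$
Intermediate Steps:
$y{\left(J,t \right)} = 1 + J + t$
$r{\left(U,u \right)} = 3 u^{2}$ ($r{\left(U,u \right)} = u 3 u = 3 u^{2}$)
$N = 16$ ($N = \left(-4\right)^{2} = 16$)
$\frac{1}{r{\left(y{\left(-5,4 \right)},-7 \right)} - 4 N} = \frac{1}{3 \left(-7\right)^{2} - 64} = \frac{1}{3 \cdot 49 - 64} = \frac{1}{147 - 64} = \frac{1}{83}$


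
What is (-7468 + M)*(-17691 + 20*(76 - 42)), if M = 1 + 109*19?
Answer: 91791356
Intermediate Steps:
M = 2072 (M = 1 + 2071 = 2072)
(-7468 + M)*(-17691 + 20*(76 - 42)) = (-7468 + 2072)*(-17691 + 20*(76 - 42)) = -5396*(-17691 + 20*34) = -5396*(-17691 + 680) = -5396*(-17011) = 91791356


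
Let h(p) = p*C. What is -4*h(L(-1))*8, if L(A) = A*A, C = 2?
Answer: -64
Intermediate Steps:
L(A) = A²
h(p) = 2*p (h(p) = p*2 = 2*p)
-4*h(L(-1))*8 = -8*(-1)²*8 = -8*8 = -64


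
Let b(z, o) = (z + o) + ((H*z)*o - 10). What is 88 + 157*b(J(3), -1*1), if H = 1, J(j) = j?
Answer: -1639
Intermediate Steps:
b(z, o) = -10 + o + z + o*z (b(z, o) = (z + o) + ((1*z)*o - 10) = (o + z) + (z*o - 10) = (o + z) + (o*z - 10) = (o + z) + (-10 + o*z) = -10 + o + z + o*z)
88 + 157*b(J(3), -1*1) = 88 + 157*(-10 - 1*1 + 3 - 1*1*3) = 88 + 157*(-10 - 1 + 3 - 1*3) = 88 + 157*(-10 - 1 + 3 - 3) = 88 + 157*(-11) = 88 - 1727 = -1639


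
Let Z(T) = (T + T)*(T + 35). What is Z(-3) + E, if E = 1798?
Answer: 1606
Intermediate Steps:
Z(T) = 2*T*(35 + T) (Z(T) = (2*T)*(35 + T) = 2*T*(35 + T))
Z(-3) + E = 2*(-3)*(35 - 3) + 1798 = 2*(-3)*32 + 1798 = -192 + 1798 = 1606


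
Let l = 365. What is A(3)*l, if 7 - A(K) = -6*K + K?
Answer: 8030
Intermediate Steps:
A(K) = 7 + 5*K (A(K) = 7 - (-6*K + K) = 7 - (-5)*K = 7 + 5*K)
A(3)*l = (7 + 5*3)*365 = (7 + 15)*365 = 22*365 = 8030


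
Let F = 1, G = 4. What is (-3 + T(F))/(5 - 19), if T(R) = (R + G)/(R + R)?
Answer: 1/28 ≈ 0.035714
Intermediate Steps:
T(R) = (4 + R)/(2*R) (T(R) = (R + 4)/(R + R) = (4 + R)/((2*R)) = (4 + R)*(1/(2*R)) = (4 + R)/(2*R))
(-3 + T(F))/(5 - 19) = (-3 + (1/2)*(4 + 1)/1)/(5 - 19) = (-3 + (1/2)*1*5)/(-14) = (-3 + 5/2)*(-1/14) = -1/2*(-1/14) = 1/28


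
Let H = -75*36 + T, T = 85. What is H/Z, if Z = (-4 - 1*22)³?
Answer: 2615/17576 ≈ 0.14878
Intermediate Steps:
H = -2615 (H = -75*36 + 85 = -2700 + 85 = -2615)
Z = -17576 (Z = (-4 - 22)³ = (-26)³ = -17576)
H/Z = -2615/(-17576) = -2615*(-1/17576) = 2615/17576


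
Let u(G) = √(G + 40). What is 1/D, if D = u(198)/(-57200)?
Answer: -28600*√238/119 ≈ -3707.7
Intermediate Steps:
u(G) = √(40 + G)
D = -√238/57200 (D = √(40 + 198)/(-57200) = √238*(-1/57200) = -√238/57200 ≈ -0.00026971)
1/D = 1/(-√238/57200) = -28600*√238/119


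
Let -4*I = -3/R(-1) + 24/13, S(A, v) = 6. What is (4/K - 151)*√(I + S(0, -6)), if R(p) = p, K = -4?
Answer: -76*√3237/13 ≈ -332.61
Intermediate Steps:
I = -63/52 (I = -(-3/(-1) + 24/13)/4 = -(-3*(-1) + 24*(1/13))/4 = -(3 + 24/13)/4 = -¼*63/13 = -63/52 ≈ -1.2115)
(4/K - 151)*√(I + S(0, -6)) = (4/(-4) - 151)*√(-63/52 + 6) = (4*(-¼) - 151)*√(249/52) = (-1 - 151)*(√3237/26) = -76*√3237/13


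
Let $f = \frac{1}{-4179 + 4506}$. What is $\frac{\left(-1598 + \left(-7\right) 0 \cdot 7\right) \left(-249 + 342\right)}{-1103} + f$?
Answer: $\frac{48597881}{360681} \approx 134.74$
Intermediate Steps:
$f = \frac{1}{327} \approx 0.0030581$
$\frac{\left(-1598 + \left(-7\right) 0 \cdot 7\right) \left(-249 + 342\right)}{-1103} + f = \frac{\left(-1598 + \left(-7\right) 0 \cdot 7\right) \left(-249 + 342\right)}{-1103} + \frac{1}{327} = \left(-1598 + 0 \cdot 7\right) 93 \left(- \frac{1}{1103}\right) + \frac{1}{327} = \left(-1598 + 0\right) 93 \left(- \frac{1}{1103}\right) + \frac{1}{327} = \left(-1598\right) 93 \left(- \frac{1}{1103}\right) + \frac{1}{327} = \left(-148614\right) \left(- \frac{1}{1103}\right) + \frac{1}{327} = \frac{148614}{1103} + \frac{1}{327} = \frac{48597881}{360681}$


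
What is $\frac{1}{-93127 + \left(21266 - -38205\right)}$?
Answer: $- \frac{1}{33656} \approx -2.9712 \cdot 10^{-5}$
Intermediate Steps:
$\frac{1}{-93127 + \left(21266 - -38205\right)} = \frac{1}{-93127 + \left(21266 + 38205\right)} = \frac{1}{-93127 + 59471} = \frac{1}{-33656} = - \frac{1}{33656}$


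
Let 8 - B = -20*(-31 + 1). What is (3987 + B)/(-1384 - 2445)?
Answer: -485/547 ≈ -0.88665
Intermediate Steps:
B = -592 (B = 8 - (-20)*(-31 + 1) = 8 - (-20)*(-30) = 8 - 1*600 = 8 - 600 = -592)
(3987 + B)/(-1384 - 2445) = (3987 - 592)/(-1384 - 2445) = 3395/(-3829) = 3395*(-1/3829) = -485/547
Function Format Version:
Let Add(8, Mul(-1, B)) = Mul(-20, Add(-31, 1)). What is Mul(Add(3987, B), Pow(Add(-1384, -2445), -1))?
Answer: Rational(-485, 547) ≈ -0.88665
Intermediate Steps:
B = -592 (B = Add(8, Mul(-1, Mul(-20, Add(-31, 1)))) = Add(8, Mul(-1, Mul(-20, -30))) = Add(8, Mul(-1, 600)) = Add(8, -600) = -592)
Mul(Add(3987, B), Pow(Add(-1384, -2445), -1)) = Mul(Add(3987, -592), Pow(Add(-1384, -2445), -1)) = Mul(3395, Pow(-3829, -1)) = Mul(3395, Rational(-1, 3829)) = Rational(-485, 547)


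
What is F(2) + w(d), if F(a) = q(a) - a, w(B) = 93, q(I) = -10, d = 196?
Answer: 81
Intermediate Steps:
F(a) = -10 - a
F(2) + w(d) = (-10 - 1*2) + 93 = (-10 - 2) + 93 = -12 + 93 = 81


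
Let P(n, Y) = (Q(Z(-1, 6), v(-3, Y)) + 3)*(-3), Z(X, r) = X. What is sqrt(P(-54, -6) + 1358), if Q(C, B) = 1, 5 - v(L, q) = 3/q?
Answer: sqrt(1346) ≈ 36.688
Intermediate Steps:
v(L, q) = 5 - 3/q
P(n, Y) = -12 (P(n, Y) = (1 + 3)*(-3) = 4*(-3) = -12)
sqrt(P(-54, -6) + 1358) = sqrt(-12 + 1358) = sqrt(1346)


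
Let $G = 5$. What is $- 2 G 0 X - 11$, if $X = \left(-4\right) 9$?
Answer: $-11$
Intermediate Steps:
$X = -36$
$- 2 G 0 X - 11 = \left(-2\right) 5 \cdot 0 \left(-36\right) - 11 = \left(-10\right) 0 \left(-36\right) - 11 = 0 \left(-36\right) - 11 = 0 - 11 = -11$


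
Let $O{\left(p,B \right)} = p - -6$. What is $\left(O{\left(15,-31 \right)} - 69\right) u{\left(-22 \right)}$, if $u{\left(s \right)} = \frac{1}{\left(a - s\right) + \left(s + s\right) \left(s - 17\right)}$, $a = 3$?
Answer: $- \frac{48}{1741} \approx -0.02757$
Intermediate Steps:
$O{\left(p,B \right)} = 6 + p$ ($O{\left(p,B \right)} = p + 6 = 6 + p$)
$u{\left(s \right)} = \frac{1}{3 - s + 2 s \left(-17 + s\right)}$ ($u{\left(s \right)} = \frac{1}{\left(3 - s\right) + \left(s + s\right) \left(s - 17\right)} = \frac{1}{\left(3 - s\right) + 2 s \left(-17 + s\right)} = \frac{1}{3 - s + 2 s \left(-17 + s\right)}$)
$\left(O{\left(15,-31 \right)} - 69\right) u{\left(-22 \right)} = \frac{\left(6 + 15\right) - 69}{3 - -770 + 2 \left(-22\right)^{2}} = \frac{21 - 69}{3 + 770 + 2 \cdot 484} = - \frac{48}{3 + 770 + 968} = - \frac{48}{1741}$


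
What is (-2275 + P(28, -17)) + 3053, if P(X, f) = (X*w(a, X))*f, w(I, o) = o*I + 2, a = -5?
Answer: 66466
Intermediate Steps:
w(I, o) = 2 + I*o (w(I, o) = I*o + 2 = 2 + I*o)
P(X, f) = X*f*(2 - 5*X) (P(X, f) = (X*(2 - 5*X))*f = X*f*(2 - 5*X))
(-2275 + P(28, -17)) + 3053 = (-2275 + 28*(-17)*(2 - 5*28)) + 3053 = (-2275 + 28*(-17)*(2 - 140)) + 3053 = (-2275 + 28*(-17)*(-138)) + 3053 = (-2275 + 65688) + 3053 = 63413 + 3053 = 66466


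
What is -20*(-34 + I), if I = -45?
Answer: 1580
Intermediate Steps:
-20*(-34 + I) = -20*(-34 - 45) = -20*(-79) = 1580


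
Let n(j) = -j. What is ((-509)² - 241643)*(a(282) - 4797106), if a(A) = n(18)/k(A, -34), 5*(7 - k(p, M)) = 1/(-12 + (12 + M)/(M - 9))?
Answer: -1449939754734004/17333 ≈ -8.3652e+10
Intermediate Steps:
k(p, M) = 7 - 1/(5*(-12 + (12 + M)/(-9 + M))) (k(p, M) = 7 - 1/(5*(-12 + (12 + M)/(M - 9))) = 7 - 1/(5*(-12 + (12 + M)/(-9 + M))))
a(A) = -44460/17333 (a(A) = (-1*18)/(((-4209 + 386*(-34))/(5*(-120 + 11*(-34))))) = -18*5*(-120 - 374)/(-4209 - 13124) = -18/((⅕)*(-17333)/(-494)) = -18/((⅕)*(-1/494)*(-17333)) = -18/17333/2470 = -18*2470/17333 = -44460/17333)
((-509)² - 241643)*(a(282) - 4797106) = ((-509)² - 241643)*(-44460/17333 - 4797106) = (259081 - 241643)*(-83148282758/17333) = 17438*(-83148282758/17333) = -1449939754734004/17333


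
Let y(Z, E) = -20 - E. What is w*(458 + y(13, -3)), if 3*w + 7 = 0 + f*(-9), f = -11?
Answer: 13524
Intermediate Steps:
w = 92/3 (w = -7/3 + (0 - 11*(-9))/3 = -7/3 + (0 + 99)/3 = -7/3 + (⅓)*99 = -7/3 + 33 = 92/3 ≈ 30.667)
w*(458 + y(13, -3)) = 92*(458 + (-20 - 1*(-3)))/3 = 92*(458 + (-20 + 3))/3 = 92*(458 - 17)/3 = (92/3)*441 = 13524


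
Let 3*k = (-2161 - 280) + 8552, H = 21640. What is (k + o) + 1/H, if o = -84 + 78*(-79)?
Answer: -91082759/21640 ≈ -4209.0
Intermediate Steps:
k = 2037 (k = ((-2161 - 280) + 8552)/3 = (-2441 + 8552)/3 = (⅓)*6111 = 2037)
o = -6246 (o = -84 - 6162 = -6246)
(k + o) + 1/H = (2037 - 6246) + 1/21640 = -4209 + 1/21640 = -91082759/21640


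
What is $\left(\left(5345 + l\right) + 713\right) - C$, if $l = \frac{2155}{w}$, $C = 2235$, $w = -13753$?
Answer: $\frac{52575564}{13753} \approx 3822.8$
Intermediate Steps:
$l = - \frac{2155}{13753}$ ($l = \frac{2155}{-13753} = 2155 \left(- \frac{1}{13753}\right) = - \frac{2155}{13753} \approx -0.15669$)
$\left(\left(5345 + l\right) + 713\right) - C = \left(\left(5345 - \frac{2155}{13753}\right) + 713\right) - 2235 = \left(\frac{73507630}{13753} + 713\right) - 2235 = \frac{83313519}{13753} - 2235 = \frac{52575564}{13753}$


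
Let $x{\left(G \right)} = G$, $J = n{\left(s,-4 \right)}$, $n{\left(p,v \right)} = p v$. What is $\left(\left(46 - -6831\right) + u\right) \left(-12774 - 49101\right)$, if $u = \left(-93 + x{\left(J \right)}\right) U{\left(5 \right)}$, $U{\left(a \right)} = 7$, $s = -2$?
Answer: $-388698750$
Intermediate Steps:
$J = 8$ ($J = \left(-2\right) \left(-4\right) = 8$)
$u = -595$ ($u = \left(-93 + 8\right) 7 = \left(-85\right) 7 = -595$)
$\left(\left(46 - -6831\right) + u\right) \left(-12774 - 49101\right) = \left(\left(46 - -6831\right) - 595\right) \left(-12774 - 49101\right) = \left(\left(46 + 6831\right) - 595\right) \left(-61875\right) = \left(6877 - 595\right) \left(-61875\right) = 6282 \left(-61875\right) = -388698750$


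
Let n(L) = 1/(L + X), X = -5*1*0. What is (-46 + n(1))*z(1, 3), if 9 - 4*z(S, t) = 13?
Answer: 45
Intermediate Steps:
z(S, t) = -1 (z(S, t) = 9/4 - ¼*13 = 9/4 - 13/4 = -1)
X = 0 (X = -5*0 = 0)
n(L) = 1/L (n(L) = 1/(L + 0) = 1/L)
(-46 + n(1))*z(1, 3) = (-46 + 1/1)*(-1) = (-46 + 1)*(-1) = -45*(-1) = 45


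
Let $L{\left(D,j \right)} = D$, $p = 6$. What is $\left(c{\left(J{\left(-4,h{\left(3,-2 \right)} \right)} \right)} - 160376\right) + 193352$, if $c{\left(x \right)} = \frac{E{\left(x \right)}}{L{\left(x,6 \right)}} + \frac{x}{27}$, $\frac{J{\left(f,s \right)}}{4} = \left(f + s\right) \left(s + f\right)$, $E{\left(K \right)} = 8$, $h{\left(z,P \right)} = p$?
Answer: $\frac{1780763}{54} \approx 32977.0$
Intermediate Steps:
$h{\left(z,P \right)} = 6$
$J{\left(f,s \right)} = 4 \left(f + s\right)^{2}$ ($J{\left(f,s \right)} = 4 \left(f + s\right) \left(s + f\right) = 4 \left(f + s\right) \left(f + s\right) = 4 \left(f + s\right)^{2}$)
$c{\left(x \right)} = \frac{8}{x} + \frac{x}{27}$
$\left(c{\left(J{\left(-4,h{\left(3,-2 \right)} \right)} \right)} - 160376\right) + 193352 = \left(\left(\frac{8}{4 \left(-4 + 6\right)^{2}} + \frac{4 \left(-4 + 6\right)^{2}}{27}\right) - 160376\right) + 193352 = \left(\left(\frac{8}{4 \cdot 2^{2}} + \frac{4 \cdot 2^{2}}{27}\right) - 160376\right) + 193352 = \left(\left(\frac{8}{4 \cdot 4} + \frac{4 \cdot 4}{27}\right) - 160376\right) + 193352 = \left(\left(\frac{8}{16} + \frac{1}{27} \cdot 16\right) - 160376\right) + 193352 = \left(\left(8 \cdot \frac{1}{16} + \frac{16}{27}\right) - 160376\right) + 193352 = \left(\left(\frac{1}{2} + \frac{16}{27}\right) - 160376\right) + 193352 = \left(\frac{59}{54} - 160376\right) + 193352 = - \frac{8660245}{54} + 193352 = \frac{1780763}{54}$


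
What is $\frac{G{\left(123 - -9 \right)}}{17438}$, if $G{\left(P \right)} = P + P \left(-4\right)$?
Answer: $- \frac{198}{8719} \approx -0.022709$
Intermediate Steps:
$G{\left(P \right)} = - 3 P$ ($G{\left(P \right)} = P - 4 P = - 3 P$)
$\frac{G{\left(123 - -9 \right)}}{17438} = \frac{\left(-3\right) \left(123 - -9\right)}{17438} = - 3 \left(123 + 9\right) \frac{1}{17438} = \left(-3\right) 132 \cdot \frac{1}{17438} = \left(-396\right) \frac{1}{17438} = - \frac{198}{8719}$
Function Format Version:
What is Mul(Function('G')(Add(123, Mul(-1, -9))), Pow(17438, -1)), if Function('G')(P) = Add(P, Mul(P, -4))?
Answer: Rational(-198, 8719) ≈ -0.022709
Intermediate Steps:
Function('G')(P) = Mul(-3, P) (Function('G')(P) = Add(P, Mul(-4, P)) = Mul(-3, P))
Mul(Function('G')(Add(123, Mul(-1, -9))), Pow(17438, -1)) = Mul(Mul(-3, Add(123, Mul(-1, -9))), Pow(17438, -1)) = Mul(Mul(-3, Add(123, 9)), Rational(1, 17438)) = Mul(Mul(-3, 132), Rational(1, 17438)) = Mul(-396, Rational(1, 17438)) = Rational(-198, 8719)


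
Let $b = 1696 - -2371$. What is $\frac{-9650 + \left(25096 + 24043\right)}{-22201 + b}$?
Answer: $- \frac{39489}{18134} \approx -2.1776$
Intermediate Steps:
$b = 4067$ ($b = 1696 + 2371 = 4067$)
$\frac{-9650 + \left(25096 + 24043\right)}{-22201 + b} = \frac{-9650 + \left(25096 + 24043\right)}{-22201 + 4067} = \frac{-9650 + 49139}{-18134} = 39489 \left(- \frac{1}{18134}\right) = - \frac{39489}{18134}$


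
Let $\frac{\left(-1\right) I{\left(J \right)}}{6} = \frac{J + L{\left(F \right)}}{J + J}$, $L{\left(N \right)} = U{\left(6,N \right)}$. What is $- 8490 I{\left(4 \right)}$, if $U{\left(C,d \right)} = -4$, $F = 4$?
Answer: $0$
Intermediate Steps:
$L{\left(N \right)} = -4$
$I{\left(J \right)} = - \frac{3 \left(-4 + J\right)}{J}$ ($I{\left(J \right)} = - 6 \frac{J - 4}{J + J} = - 6 \frac{-4 + J}{2 J} = - \frac{3 \left(-4 + J\right)}{J}$)
$- 8490 I{\left(4 \right)} = - 8490 \left(-3 + \frac{12}{4}\right) = - 8490 \left(-3 + 12 \cdot \frac{1}{4}\right) = - 8490 \left(-3 + 3\right) = \left(-8490\right) 0 = 0$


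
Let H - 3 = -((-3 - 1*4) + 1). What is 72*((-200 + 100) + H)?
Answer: -6552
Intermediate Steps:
H = 9 (H = 3 - ((-3 - 1*4) + 1) = 3 - ((-3 - 4) + 1) = 3 - (-7 + 1) = 3 - 1*(-6) = 3 + 6 = 9)
72*((-200 + 100) + H) = 72*((-200 + 100) + 9) = 72*(-100 + 9) = 72*(-91) = -6552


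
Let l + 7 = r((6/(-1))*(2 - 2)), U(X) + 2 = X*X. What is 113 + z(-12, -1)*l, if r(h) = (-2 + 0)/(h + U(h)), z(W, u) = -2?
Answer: 125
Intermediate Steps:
U(X) = -2 + X² (U(X) = -2 + X*X = -2 + X²)
r(h) = -2/(-2 + h + h²) (r(h) = (-2 + 0)/(h + (-2 + h²)) = -2/(-2 + h + h²))
l = -6 (l = -7 - 2/(-2 + (6/(-1))*(2 - 2) + ((6/(-1))*(2 - 2))²) = -7 - 2/(-2 + (6*(-1))*0 + ((6*(-1))*0)²) = -7 - 2/(-2 - 6*0 + (-6*0)²) = -7 - 2/(-2 + 0 + 0²) = -7 - 2/(-2 + 0 + 0) = -7 - 2/(-2) = -7 - 2*(-½) = -7 + 1 = -6)
113 + z(-12, -1)*l = 113 - 2*(-6) = 113 + 12 = 125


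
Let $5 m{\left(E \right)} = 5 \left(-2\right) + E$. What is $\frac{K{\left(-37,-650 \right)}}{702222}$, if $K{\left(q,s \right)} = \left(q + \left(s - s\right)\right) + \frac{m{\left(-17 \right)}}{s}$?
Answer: $- \frac{120223}{2282221500} \approx -5.2678 \cdot 10^{-5}$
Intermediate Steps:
$m{\left(E \right)} = -2 + \frac{E}{5}$ ($m{\left(E \right)} = \frac{5 \left(-2\right) + E}{5} = \frac{-10 + E}{5} = -2 + \frac{E}{5}$)
$K{\left(q,s \right)} = q - \frac{27}{5 s}$ ($K{\left(q,s \right)} = \left(q + \left(s - s\right)\right) + \frac{-2 + \frac{1}{5} \left(-17\right)}{s} = \left(q + 0\right) + \frac{-2 - \frac{17}{5}}{s} = q - \frac{27}{5 s}$)
$\frac{K{\left(-37,-650 \right)}}{702222} = \frac{-37 - \frac{27}{5 \left(-650\right)}}{702222} = \left(-37 - - \frac{27}{3250}\right) \frac{1}{702222} = \left(-37 + \frac{27}{3250}\right) \frac{1}{702222} = \left(- \frac{120223}{3250}\right) \frac{1}{702222} = - \frac{120223}{2282221500}$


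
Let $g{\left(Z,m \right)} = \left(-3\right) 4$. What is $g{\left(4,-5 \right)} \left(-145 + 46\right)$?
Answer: $1188$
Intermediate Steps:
$g{\left(Z,m \right)} = -12$
$g{\left(4,-5 \right)} \left(-145 + 46\right) = - 12 \left(-145 + 46\right) = \left(-12\right) \left(-99\right) = 1188$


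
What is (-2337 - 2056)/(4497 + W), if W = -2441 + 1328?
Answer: -4393/3384 ≈ -1.2982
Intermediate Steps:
W = -1113
(-2337 - 2056)/(4497 + W) = (-2337 - 2056)/(4497 - 1113) = -4393/3384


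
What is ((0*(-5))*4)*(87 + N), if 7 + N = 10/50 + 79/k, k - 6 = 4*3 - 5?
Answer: 0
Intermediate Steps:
k = 13 (k = 6 + (4*3 - 5) = 6 + (12 - 5) = 6 + 7 = 13)
N = -47/65 (N = -7 + (10/50 + 79/13) = -7 + (10*(1/50) + 79*(1/13)) = -7 + (⅕ + 79/13) = -7 + 408/65 = -47/65 ≈ -0.72308)
((0*(-5))*4)*(87 + N) = ((0*(-5))*4)*(87 - 47/65) = (0*4)*(5608/65) = 0*(5608/65) = 0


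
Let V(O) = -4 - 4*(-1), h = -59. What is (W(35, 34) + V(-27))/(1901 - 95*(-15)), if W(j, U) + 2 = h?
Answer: -61/3326 ≈ -0.018340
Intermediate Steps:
W(j, U) = -61 (W(j, U) = -2 - 59 = -61)
V(O) = 0 (V(O) = -4 + 4 = 0)
(W(35, 34) + V(-27))/(1901 - 95*(-15)) = (-61 + 0)/(1901 - 95*(-15)) = -61/(1901 + 1425) = -61/3326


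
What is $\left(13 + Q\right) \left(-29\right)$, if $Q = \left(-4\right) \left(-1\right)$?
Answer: $-493$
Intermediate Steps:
$Q = 4$
$\left(13 + Q\right) \left(-29\right) = \left(13 + 4\right) \left(-29\right) = 17 \left(-29\right) = -493$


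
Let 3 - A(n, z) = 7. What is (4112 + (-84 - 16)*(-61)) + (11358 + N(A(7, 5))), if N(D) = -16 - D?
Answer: 21558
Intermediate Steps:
A(n, z) = -4 (A(n, z) = 3 - 1*7 = 3 - 7 = -4)
(4112 + (-84 - 16)*(-61)) + (11358 + N(A(7, 5))) = (4112 + (-84 - 16)*(-61)) + (11358 + (-16 - 1*(-4))) = (4112 - 100*(-61)) + (11358 + (-16 + 4)) = (4112 + 6100) + (11358 - 12) = 10212 + 11346 = 21558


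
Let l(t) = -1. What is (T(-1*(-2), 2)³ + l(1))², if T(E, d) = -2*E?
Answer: 4225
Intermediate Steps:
(T(-1*(-2), 2)³ + l(1))² = ((-(-2)*(-2))³ - 1)² = ((-2*2)³ - 1)² = ((-4)³ - 1)² = (-64 - 1)² = (-65)² = 4225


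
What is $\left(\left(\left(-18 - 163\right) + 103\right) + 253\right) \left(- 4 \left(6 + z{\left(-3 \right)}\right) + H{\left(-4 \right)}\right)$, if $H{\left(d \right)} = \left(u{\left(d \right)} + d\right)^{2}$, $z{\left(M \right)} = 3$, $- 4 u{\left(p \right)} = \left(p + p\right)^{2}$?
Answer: $63700$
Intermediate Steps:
$u{\left(p \right)} = - p^{2}$ ($u{\left(p \right)} = - \frac{\left(p + p\right)^{2}}{4} = - \frac{\left(2 p\right)^{2}}{4} = - \frac{4 p^{2}}{4} = - p^{2}$)
$H{\left(d \right)} = \left(d - d^{2}\right)^{2}$ ($H{\left(d \right)} = \left(- d^{2} + d\right)^{2} = \left(d - d^{2}\right)^{2}$)
$\left(\left(\left(-18 - 163\right) + 103\right) + 253\right) \left(- 4 \left(6 + z{\left(-3 \right)}\right) + H{\left(-4 \right)}\right) = \left(\left(\left(-18 - 163\right) + 103\right) + 253\right) \left(- 4 \left(6 + 3\right) + \left(-4\right)^{2} \left(-1 - 4\right)^{2}\right) = \left(\left(-181 + 103\right) + 253\right) \left(\left(-4\right) 9 + 16 \left(-5\right)^{2}\right) = \left(-78 + 253\right) \left(-36 + 16 \cdot 25\right) = 175 \left(-36 + 400\right) = 175 \cdot 364 = 63700$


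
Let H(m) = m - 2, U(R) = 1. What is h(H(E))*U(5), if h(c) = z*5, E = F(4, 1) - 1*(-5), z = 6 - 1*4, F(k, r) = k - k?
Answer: 10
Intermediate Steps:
F(k, r) = 0
z = 2 (z = 6 - 4 = 2)
E = 5 (E = 0 - 1*(-5) = 0 + 5 = 5)
H(m) = -2 + m
h(c) = 10 (h(c) = 2*5 = 10)
h(H(E))*U(5) = 10*1 = 10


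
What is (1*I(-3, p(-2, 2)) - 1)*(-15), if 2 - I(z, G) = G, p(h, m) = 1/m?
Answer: -15/2 ≈ -7.5000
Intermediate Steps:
I(z, G) = 2 - G
(1*I(-3, p(-2, 2)) - 1)*(-15) = (1*(2 - 1/2) - 1)*(-15) = (1*(3/2) - 1)*(-15) = (3/2 - 1)*(-15) = (1/2)*(-15) = -15/2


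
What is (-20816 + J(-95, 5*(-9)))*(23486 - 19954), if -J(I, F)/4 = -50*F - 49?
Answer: -104617840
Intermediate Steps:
J(I, F) = 196 + 200*F (J(I, F) = -4*(-50*F - 49) = -4*(-49 - 50*F) = 196 + 200*F)
(-20816 + J(-95, 5*(-9)))*(23486 - 19954) = (-20816 + (196 + 200*(5*(-9))))*(23486 - 19954) = (-20816 + (196 + 200*(-45)))*3532 = (-20816 + (196 - 9000))*3532 = (-20816 - 8804)*3532 = -29620*3532 = -104617840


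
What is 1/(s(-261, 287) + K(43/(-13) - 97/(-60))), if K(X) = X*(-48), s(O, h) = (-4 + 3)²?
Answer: 65/5341 ≈ 0.012170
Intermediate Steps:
s(O, h) = 1 (s(O, h) = (-1)² = 1)
K(X) = -48*X
1/(s(-261, 287) + K(43/(-13) - 97/(-60))) = 1/(1 - 48*(43/(-13) - 97/(-60))) = 1/(1 - 48*(43*(-1/13) - 97*(-1/60))) = 1/(1 - 48*(-43/13 + 97/60)) = 1/(1 - 48*(-1319/780)) = 1/(1 + 5276/65) = 1/(5341/65) = 65/5341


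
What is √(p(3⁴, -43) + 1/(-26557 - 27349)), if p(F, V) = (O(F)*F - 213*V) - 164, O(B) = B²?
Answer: √1570429644966590/53906 ≈ 735.14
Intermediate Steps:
p(F, V) = -164 + F³ - 213*V (p(F, V) = (F²*F - 213*V) - 164 = (F³ - 213*V) - 164 = -164 + F³ - 213*V)
√(p(3⁴, -43) + 1/(-26557 - 27349)) = √((-164 + (3⁴)³ - 213*(-43)) + 1/(-26557 - 27349)) = √((-164 + 81³ + 9159) + 1/(-53906)) = √((-164 + 531441 + 9159) - 1/53906) = √(540436 - 1/53906) = √(29132743015/53906) = √1570429644966590/53906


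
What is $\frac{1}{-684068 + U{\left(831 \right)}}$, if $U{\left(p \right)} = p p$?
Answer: $\frac{1}{6493} \approx 0.00015401$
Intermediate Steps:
$U{\left(p \right)} = p^{2}$
$\frac{1}{-684068 + U{\left(831 \right)}} = \frac{1}{-684068 + 831^{2}} = \frac{1}{-684068 + 690561} = \frac{1}{6493}$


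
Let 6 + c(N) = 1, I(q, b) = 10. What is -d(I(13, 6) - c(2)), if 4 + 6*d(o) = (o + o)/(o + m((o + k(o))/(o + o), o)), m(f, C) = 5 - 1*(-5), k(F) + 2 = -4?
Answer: 7/15 ≈ 0.46667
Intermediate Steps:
k(F) = -6 (k(F) = -2 - 4 = -6)
c(N) = -5 (c(N) = -6 + 1 = -5)
m(f, C) = 10 (m(f, C) = 5 + 5 = 10)
d(o) = -2/3 + o/(3*(10 + o)) (d(o) = -2/3 + ((o + o)/(o + 10))/6 = -2/3 + ((2*o)/(10 + o))/6 = -2/3 + (2*o/(10 + o))/6 = -2/3 + o/(3*(10 + o)))
-d(I(13, 6) - c(2)) = -(-20 - (10 - 1*(-5)))/(3*(10 + (10 - 1*(-5)))) = -(-20 - (10 + 5))/(3*(10 + (10 + 5))) = -(-20 - 1*15)/(3*(10 + 15)) = -(-20 - 15)/(3*25) = -(-35)/(3*25) = -1*(-7/15) = 7/15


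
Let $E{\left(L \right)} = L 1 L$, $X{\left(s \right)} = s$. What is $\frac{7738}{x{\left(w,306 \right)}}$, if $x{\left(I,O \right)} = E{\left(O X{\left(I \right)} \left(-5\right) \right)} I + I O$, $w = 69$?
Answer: $\frac{3869}{384503369607} \approx 1.0062 \cdot 10^{-8}$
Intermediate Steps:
$E{\left(L \right)} = L^{2}$ ($E{\left(L \right)} = L L = L^{2}$)
$x{\left(I,O \right)} = I O + 25 I^{3} O^{2}$ ($x{\left(I,O \right)} = \left(O I \left(-5\right)\right)^{2} I + I O = \left(I O \left(-5\right)\right)^{2} I + I O = \left(- 5 I O\right)^{2} I + I O = 25 I^{2} O^{2} I + I O = 25 I^{3} O^{2} + I O = I O + 25 I^{3} O^{2}$)
$\frac{7738}{x{\left(w,306 \right)}} = \frac{7738}{69 \cdot 306 \left(1 + 25 \cdot 306 \cdot 69^{2}\right)} = \frac{7738}{69 \cdot 306 \left(1 + 25 \cdot 306 \cdot 4761\right)} = \frac{7738}{69 \cdot 306 \left(1 + 36421650\right)} = \frac{7738}{69 \cdot 306 \cdot 36421651} = \frac{7738}{769006739214} = 7738 \cdot \frac{1}{769006739214} = \frac{3869}{384503369607}$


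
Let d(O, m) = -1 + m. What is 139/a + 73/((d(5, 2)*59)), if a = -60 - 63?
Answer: 778/7257 ≈ 0.10721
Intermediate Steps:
a = -123
139/a + 73/((d(5, 2)*59)) = 139/(-123) + 73/(((-1 + 2)*59)) = 139*(-1/123) + 73/((1*59)) = -139/123 + 73/59 = 778/7257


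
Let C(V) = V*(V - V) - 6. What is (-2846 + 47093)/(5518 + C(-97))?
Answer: 44247/5512 ≈ 8.0274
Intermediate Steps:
C(V) = -6 (C(V) = V*0 - 6 = 0 - 6 = -6)
(-2846 + 47093)/(5518 + C(-97)) = (-2846 + 47093)/(5518 - 6) = 44247/5512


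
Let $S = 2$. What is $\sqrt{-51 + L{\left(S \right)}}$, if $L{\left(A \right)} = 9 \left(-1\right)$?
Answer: $2 i \sqrt{15} \approx 7.746 i$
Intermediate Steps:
$L{\left(A \right)} = -9$
$\sqrt{-51 + L{\left(S \right)}} = \sqrt{-51 - 9} = \sqrt{-60} = 2 i \sqrt{15}$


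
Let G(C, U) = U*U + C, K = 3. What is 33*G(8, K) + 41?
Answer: 602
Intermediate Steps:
G(C, U) = C + U**2 (G(C, U) = U**2 + C = C + U**2)
33*G(8, K) + 41 = 33*(8 + 3**2) + 41 = 33*(8 + 9) + 41 = 33*17 + 41 = 561 + 41 = 602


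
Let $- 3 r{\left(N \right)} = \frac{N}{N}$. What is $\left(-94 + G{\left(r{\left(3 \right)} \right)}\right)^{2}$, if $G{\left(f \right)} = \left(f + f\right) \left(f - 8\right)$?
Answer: $\frac{633616}{81} \approx 7822.4$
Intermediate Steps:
$r{\left(N \right)} = - \frac{1}{3}$ ($r{\left(N \right)} = - \frac{N \frac{1}{N}}{3} = \left(- \frac{1}{3}\right) 1 = - \frac{1}{3}$)
$G{\left(f \right)} = 2 f \left(-8 + f\right)$
$\left(-94 + G{\left(r{\left(3 \right)} \right)}\right)^{2} = \left(-94 + 2 \left(- \frac{1}{3}\right) \left(-8 - \frac{1}{3}\right)\right)^{2} = \left(-94 + 2 \left(- \frac{1}{3}\right) \left(- \frac{25}{3}\right)\right)^{2} = \left(-94 + \frac{50}{9}\right)^{2} = \left(- \frac{796}{9}\right)^{2} = \frac{633616}{81}$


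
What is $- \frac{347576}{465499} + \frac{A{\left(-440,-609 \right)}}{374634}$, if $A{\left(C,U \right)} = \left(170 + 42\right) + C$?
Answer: $- \frac{21719986826}{29065292061} \approx -0.74728$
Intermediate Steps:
$A{\left(C,U \right)} = 212 + C$
$- \frac{347576}{465499} + \frac{A{\left(-440,-609 \right)}}{374634} = - \frac{347576}{465499} + \frac{212 - 440}{374634} = \left(-347576\right) \frac{1}{465499} - \frac{38}{62439} = - \frac{347576}{465499} - \frac{38}{62439} = - \frac{21719986826}{29065292061}$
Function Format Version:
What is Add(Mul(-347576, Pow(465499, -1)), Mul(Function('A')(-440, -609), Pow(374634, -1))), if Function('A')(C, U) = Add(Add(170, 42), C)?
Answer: Rational(-21719986826, 29065292061) ≈ -0.74728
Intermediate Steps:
Function('A')(C, U) = Add(212, C)
Add(Mul(-347576, Pow(465499, -1)), Mul(Function('A')(-440, -609), Pow(374634, -1))) = Add(Mul(-347576, Pow(465499, -1)), Mul(Add(212, -440), Pow(374634, -1))) = Add(Mul(-347576, Rational(1, 465499)), Mul(-228, Rational(1, 374634))) = Add(Rational(-347576, 465499), Rational(-38, 62439)) = Rational(-21719986826, 29065292061)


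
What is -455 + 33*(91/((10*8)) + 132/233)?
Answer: -7433021/18640 ≈ -398.77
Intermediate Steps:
-455 + 33*(91/((10*8)) + 132/233) = -455 + 33*(91/80 + 132*(1/233)) = -455 + 33*(91*(1/80) + 132/233) = -455 + 33*(91/80 + 132/233) = -455 + 33*(31763/18640) = -455 + 1048179/18640 = -7433021/18640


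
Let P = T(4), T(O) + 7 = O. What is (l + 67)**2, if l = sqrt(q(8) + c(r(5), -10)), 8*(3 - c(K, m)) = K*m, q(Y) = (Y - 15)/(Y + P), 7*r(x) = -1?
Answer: (4690 + sqrt(6965))**2/4900 ≈ 4650.2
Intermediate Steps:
T(O) = -7 + O
r(x) = -1/7 (r(x) = (1/7)*(-1) = -1/7)
P = -3 (P = -7 + 4 = -3)
q(Y) = (-15 + Y)/(-3 + Y) (q(Y) = (Y - 15)/(Y - 3) = (-15 + Y)/(-3 + Y))
c(K, m) = 3 - K*m/8
l = sqrt(6965)/70 (l = sqrt((-15 + 8)/(-3 + 8) + (3 - 1/8*(-1/7)*(-10))) = sqrt(-7/5 + (3 - 5/28)) = sqrt((1/5)*(-7) + 79/28) = sqrt(-7/5 + 79/28) = sqrt(199/140) = sqrt(6965)/70 ≈ 1.1922)
(l + 67)**2 = (sqrt(6965)/70 + 67)**2 = (67 + sqrt(6965)/70)**2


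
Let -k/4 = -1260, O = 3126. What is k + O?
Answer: 8166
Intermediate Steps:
k = 5040 (k = -4*(-1260) = 5040)
k + O = 5040 + 3126 = 8166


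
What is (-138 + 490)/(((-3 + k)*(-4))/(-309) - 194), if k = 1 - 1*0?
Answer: -54384/29977 ≈ -1.8142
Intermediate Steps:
k = 1 (k = 1 + 0 = 1)
(-138 + 490)/(((-3 + k)*(-4))/(-309) - 194) = (-138 + 490)/(((-3 + 1)*(-4))/(-309) - 194) = 352/(-2*(-4)*(-1/309) - 194) = 352/(8*(-1/309) - 194) = 352/(-8/309 - 194) = 352/(-59954/309) = 352*(-309/59954) = -54384/29977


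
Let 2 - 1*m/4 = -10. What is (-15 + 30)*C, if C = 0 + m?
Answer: 720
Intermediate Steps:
m = 48 (m = 8 - 4*(-10) = 8 + 40 = 48)
C = 48 (C = 0 + 48 = 48)
(-15 + 30)*C = (-15 + 30)*48 = 15*48 = 720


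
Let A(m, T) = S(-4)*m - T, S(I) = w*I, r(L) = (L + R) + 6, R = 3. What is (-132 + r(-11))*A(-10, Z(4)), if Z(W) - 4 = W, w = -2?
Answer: 11792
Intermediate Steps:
Z(W) = 4 + W
r(L) = 9 + L (r(L) = (L + 3) + 6 = (3 + L) + 6 = 9 + L)
S(I) = -2*I
A(m, T) = -T + 8*m (A(m, T) = (-2*(-4))*m - T = 8*m - T = -T + 8*m)
(-132 + r(-11))*A(-10, Z(4)) = (-132 + (9 - 11))*(-(4 + 4) + 8*(-10)) = (-132 - 2)*(-1*8 - 80) = -134*(-8 - 80) = -134*(-88) = 11792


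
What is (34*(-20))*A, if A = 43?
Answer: -29240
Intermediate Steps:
(34*(-20))*A = (34*(-20))*43 = -680*43 = -29240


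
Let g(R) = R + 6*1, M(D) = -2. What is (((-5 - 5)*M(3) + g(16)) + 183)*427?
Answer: 96075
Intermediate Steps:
g(R) = 6 + R (g(R) = R + 6 = 6 + R)
(((-5 - 5)*M(3) + g(16)) + 183)*427 = (((-5 - 5)*(-2) + (6 + 16)) + 183)*427 = ((-10*(-2) + 22) + 183)*427 = ((20 + 22) + 183)*427 = (42 + 183)*427 = 225*427 = 96075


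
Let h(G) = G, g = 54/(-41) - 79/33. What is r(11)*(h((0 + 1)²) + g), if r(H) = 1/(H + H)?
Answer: -1834/14883 ≈ -0.12323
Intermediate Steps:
r(H) = 1/(2*H)
g = -5021/1353 (g = 54*(-1/41) - 79*1/33 = -54/41 - 79/33 = -5021/1353 ≈ -3.7110)
r(11)*(h((0 + 1)²) + g) = ((½)/11)*((0 + 1)² - 5021/1353) = ((½)*(1/11))*(1² - 5021/1353) = (1 - 5021/1353)/22 = (1/22)*(-3668/1353) = -1834/14883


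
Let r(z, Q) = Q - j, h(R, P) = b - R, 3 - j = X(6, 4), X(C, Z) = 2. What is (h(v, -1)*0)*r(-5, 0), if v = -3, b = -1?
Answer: 0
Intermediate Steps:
j = 1 (j = 3 - 1*2 = 3 - 2 = 1)
h(R, P) = -1 - R
r(z, Q) = -1 + Q (r(z, Q) = Q - 1*1 = Q - 1 = -1 + Q)
(h(v, -1)*0)*r(-5, 0) = ((-1 - 1*(-3))*0)*(-1 + 0) = ((-1 + 3)*0)*(-1) = (2*0)*(-1) = 0*(-1) = 0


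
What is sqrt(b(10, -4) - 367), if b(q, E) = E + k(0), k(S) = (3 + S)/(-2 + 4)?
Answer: I*sqrt(1478)/2 ≈ 19.222*I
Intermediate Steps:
k(S) = 3/2 + S/2 (k(S) = (3 + S)/2 = (3 + S)*(1/2) = 3/2 + S/2)
b(q, E) = 3/2 + E (b(q, E) = E + (3/2 + (1/2)*0) = E + (3/2 + 0) = E + 3/2 = 3/2 + E)
sqrt(b(10, -4) - 367) = sqrt((3/2 - 4) - 367) = sqrt(-5/2 - 367) = sqrt(-739/2) = I*sqrt(1478)/2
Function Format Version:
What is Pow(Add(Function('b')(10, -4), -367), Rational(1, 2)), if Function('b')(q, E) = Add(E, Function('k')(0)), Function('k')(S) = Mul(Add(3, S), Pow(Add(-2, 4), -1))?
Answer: Mul(Rational(1, 2), I, Pow(1478, Rational(1, 2))) ≈ Mul(19.222, I)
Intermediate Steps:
Function('k')(S) = Add(Rational(3, 2), Mul(Rational(1, 2), S)) (Function('k')(S) = Mul(Add(3, S), Pow(2, -1)) = Mul(Add(3, S), Rational(1, 2)) = Add(Rational(3, 2), Mul(Rational(1, 2), S)))
Function('b')(q, E) = Add(Rational(3, 2), E) (Function('b')(q, E) = Add(E, Add(Rational(3, 2), Mul(Rational(1, 2), 0))) = Add(E, Add(Rational(3, 2), 0)) = Add(E, Rational(3, 2)) = Add(Rational(3, 2), E))
Pow(Add(Function('b')(10, -4), -367), Rational(1, 2)) = Pow(Add(Add(Rational(3, 2), -4), -367), Rational(1, 2)) = Pow(Add(Rational(-5, 2), -367), Rational(1, 2)) = Pow(Rational(-739, 2), Rational(1, 2)) = Mul(Rational(1, 2), I, Pow(1478, Rational(1, 2)))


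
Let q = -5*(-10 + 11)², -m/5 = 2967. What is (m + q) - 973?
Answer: -15813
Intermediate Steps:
m = -14835 (m = -5*2967 = -14835)
q = -5 (q = -5*1² = -5*1 = -5)
(m + q) - 973 = (-14835 - 5) - 973 = -14840 - 973 = -15813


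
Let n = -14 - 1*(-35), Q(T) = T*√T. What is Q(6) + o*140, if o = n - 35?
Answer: -1960 + 6*√6 ≈ -1945.3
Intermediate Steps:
Q(T) = T^(3/2)
n = 21 (n = -14 + 35 = 21)
o = -14 (o = 21 - 35 = -14)
Q(6) + o*140 = 6^(3/2) - 14*140 = 6*√6 - 1960 = -1960 + 6*√6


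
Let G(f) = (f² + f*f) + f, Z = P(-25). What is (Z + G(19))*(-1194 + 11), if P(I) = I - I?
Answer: -876603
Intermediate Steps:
P(I) = 0
Z = 0
G(f) = f + 2*f² (G(f) = (f² + f²) + f = 2*f² + f = f + 2*f²)
(Z + G(19))*(-1194 + 11) = (0 + 19*(1 + 2*19))*(-1194 + 11) = (0 + 19*(1 + 38))*(-1183) = (0 + 19*39)*(-1183) = (0 + 741)*(-1183) = 741*(-1183) = -876603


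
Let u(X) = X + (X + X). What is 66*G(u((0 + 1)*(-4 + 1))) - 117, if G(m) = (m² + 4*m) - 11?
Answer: 2127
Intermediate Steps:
u(X) = 3*X (u(X) = X + 2*X = 3*X)
G(m) = -11 + m² + 4*m
66*G(u((0 + 1)*(-4 + 1))) - 117 = 66*(-11 + (3*((0 + 1)*(-4 + 1)))² + 4*(3*((0 + 1)*(-4 + 1)))) - 117 = 66*(-11 + (3*(1*(-3)))² + 4*(3*(1*(-3)))) - 117 = 66*(-11 + (3*(-3))² + 4*(3*(-3))) - 117 = 66*(-11 + (-9)² + 4*(-9)) - 117 = 66*(-11 + 81 - 36) - 117 = 66*34 - 117 = 2244 - 117 = 2127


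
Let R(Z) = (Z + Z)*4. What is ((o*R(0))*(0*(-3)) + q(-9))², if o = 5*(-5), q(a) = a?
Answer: 81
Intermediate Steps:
o = -25
R(Z) = 8*Z (R(Z) = (2*Z)*4 = 8*Z)
((o*R(0))*(0*(-3)) + q(-9))² = ((-200*0)*(0*(-3)) - 9)² = (-25*0*0 - 9)² = (0*0 - 9)² = (0 - 9)² = (-9)² = 81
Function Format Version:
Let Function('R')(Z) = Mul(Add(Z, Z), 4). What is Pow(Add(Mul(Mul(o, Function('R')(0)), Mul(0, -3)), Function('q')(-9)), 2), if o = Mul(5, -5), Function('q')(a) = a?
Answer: 81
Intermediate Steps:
o = -25
Function('R')(Z) = Mul(8, Z) (Function('R')(Z) = Mul(Mul(2, Z), 4) = Mul(8, Z))
Pow(Add(Mul(Mul(o, Function('R')(0)), Mul(0, -3)), Function('q')(-9)), 2) = Pow(Add(Mul(Mul(-25, Mul(8, 0)), Mul(0, -3)), -9), 2) = Pow(Add(Mul(Mul(-25, 0), 0), -9), 2) = Pow(Add(Mul(0, 0), -9), 2) = Pow(Add(0, -9), 2) = Pow(-9, 2) = 81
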